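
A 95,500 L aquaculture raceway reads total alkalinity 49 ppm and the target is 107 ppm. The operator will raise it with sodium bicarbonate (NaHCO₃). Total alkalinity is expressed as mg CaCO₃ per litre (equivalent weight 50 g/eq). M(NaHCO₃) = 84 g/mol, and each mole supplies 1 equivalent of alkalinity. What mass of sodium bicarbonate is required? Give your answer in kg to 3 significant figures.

9.31 kg

Alkalinity to add: (107 − 49) = 58 mg/L as CaCO₃ × 95,500 L = 5539 g as CaCO₃.
Equivalents: 5539 g ÷ 50 g/eq = 110.8 eq.
NaHCO₃ supplies 1 eq per mole → 110.8 mol.
Mass: 110.8 mol × 84 g/mol = 9306 g.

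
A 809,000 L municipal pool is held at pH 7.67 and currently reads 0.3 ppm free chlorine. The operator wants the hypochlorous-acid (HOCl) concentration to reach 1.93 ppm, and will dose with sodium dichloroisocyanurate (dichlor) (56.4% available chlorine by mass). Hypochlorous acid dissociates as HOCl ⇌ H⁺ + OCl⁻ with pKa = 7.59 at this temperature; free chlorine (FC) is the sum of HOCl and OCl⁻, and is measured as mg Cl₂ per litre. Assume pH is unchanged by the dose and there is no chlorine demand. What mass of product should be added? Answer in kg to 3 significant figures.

[OCl⁻]/[HOCl] = 10^(pH − pKa) = 10^(7.67 − 7.59) = 1.202; fraction as HOCl = 1/(1 + 1.202) = 0.4541.
Free chlorine required for 1.93 ppm HOCl: 1.93 / 0.4541 = 4.25 ppm.
FC to add: 4.25 − 0.3 = 3.95 mg/L as Cl₂.
Cl₂ equivalent: 3.95 mg/L × 809,000 L = 3196 g.
Product at 56.4% available Cl: 3196 / 0.564 = 5666 g.

5.67 kg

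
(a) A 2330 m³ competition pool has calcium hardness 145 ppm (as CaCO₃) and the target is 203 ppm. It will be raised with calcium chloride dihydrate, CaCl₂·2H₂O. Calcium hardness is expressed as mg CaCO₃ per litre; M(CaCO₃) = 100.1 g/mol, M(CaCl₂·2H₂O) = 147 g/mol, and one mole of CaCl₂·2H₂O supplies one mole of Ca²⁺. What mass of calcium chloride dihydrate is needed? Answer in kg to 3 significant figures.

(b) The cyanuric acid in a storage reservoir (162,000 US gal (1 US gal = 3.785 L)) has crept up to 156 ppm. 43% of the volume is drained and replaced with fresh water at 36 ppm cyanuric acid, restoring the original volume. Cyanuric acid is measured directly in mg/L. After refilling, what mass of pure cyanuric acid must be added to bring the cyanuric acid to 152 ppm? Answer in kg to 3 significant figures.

(a) 198 kg; (b) 29.2 kg

(a) Volume: 2330 m³ = 2,330,000 L.
(a) Hardness to add: (203 − 145) = 58 mg/L as CaCO₃ × 2,330,000 L = 135,100 g as CaCO₃.
(a) Moles of Ca²⁺ (1 mol Ca²⁺ ≡ 1 mol CaCO₃): 135,100 / 100.1 g/mol = 1350 mol.
(a) Mass of CaCl₂·2H₂O: 1350 × 147 = 198,500 g.

(b) Volume: 162,000 US gal × 3.785 L/gal = 613,170 L.
(b) After draining 43% and refilling: 156 × 0.57 + 36 × 0.43 = 104.4 ppm.
(b) Deficit to target: 152 − 104.4 = 47.6 mg/L.
(b) Mass: 47.6 mg/L × 613,170 L = 29,190 g cyanuric acid.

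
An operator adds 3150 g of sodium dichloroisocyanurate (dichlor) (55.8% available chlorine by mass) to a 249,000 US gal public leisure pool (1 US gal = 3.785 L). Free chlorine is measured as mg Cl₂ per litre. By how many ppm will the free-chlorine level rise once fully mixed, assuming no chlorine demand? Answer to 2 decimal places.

Volume: 249,000 US gal × 3.785 L/gal = 942,465 L.
Available chlorine delivered: 3150 g × 0.558 = 1758 g as Cl₂.
Concentration rise: 1758 g / 942,465 L = 1.865 mg/L = 1.87 ppm.

1.87 ppm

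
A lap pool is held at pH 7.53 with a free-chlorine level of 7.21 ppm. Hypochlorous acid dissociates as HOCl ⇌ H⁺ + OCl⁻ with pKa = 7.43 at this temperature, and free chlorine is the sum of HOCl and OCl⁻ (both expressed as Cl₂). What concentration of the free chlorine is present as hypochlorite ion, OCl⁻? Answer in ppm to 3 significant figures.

[OCl⁻]/[HOCl] = 10^(pH − pKa) = 10^(7.53 − 7.43) = 10^0.10 = 1.259.
Fraction as HOCl = 1 / (1 + 1.259) = 0.4427.
OCl⁻ = (1 − 0.4427) × 7.21 ppm = 4.018 ppm.

4.02 ppm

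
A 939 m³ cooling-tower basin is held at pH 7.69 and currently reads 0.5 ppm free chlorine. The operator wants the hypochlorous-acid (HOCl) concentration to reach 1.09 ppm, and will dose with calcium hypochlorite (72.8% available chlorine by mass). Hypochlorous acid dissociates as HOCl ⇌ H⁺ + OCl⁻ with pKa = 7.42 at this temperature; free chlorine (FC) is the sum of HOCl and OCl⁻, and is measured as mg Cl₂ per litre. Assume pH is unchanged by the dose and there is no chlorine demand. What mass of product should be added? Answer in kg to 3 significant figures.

Volume: 939 m³ = 939,000 L.
[OCl⁻]/[HOCl] = 10^(pH − pKa) = 10^(7.69 − 7.42) = 1.862; fraction as HOCl = 1/(1 + 1.862) = 0.3494.
Free chlorine required for 1.09 ppm HOCl: 1.09 / 0.3494 = 3.12 ppm.
FC to add: 3.12 − 0.5 = 2.62 mg/L as Cl₂.
Cl₂ equivalent: 2.62 mg/L × 939,000 L = 2460 g.
Product at 72.8% available Cl: 2460 / 0.728 = 3379 g.

3.38 kg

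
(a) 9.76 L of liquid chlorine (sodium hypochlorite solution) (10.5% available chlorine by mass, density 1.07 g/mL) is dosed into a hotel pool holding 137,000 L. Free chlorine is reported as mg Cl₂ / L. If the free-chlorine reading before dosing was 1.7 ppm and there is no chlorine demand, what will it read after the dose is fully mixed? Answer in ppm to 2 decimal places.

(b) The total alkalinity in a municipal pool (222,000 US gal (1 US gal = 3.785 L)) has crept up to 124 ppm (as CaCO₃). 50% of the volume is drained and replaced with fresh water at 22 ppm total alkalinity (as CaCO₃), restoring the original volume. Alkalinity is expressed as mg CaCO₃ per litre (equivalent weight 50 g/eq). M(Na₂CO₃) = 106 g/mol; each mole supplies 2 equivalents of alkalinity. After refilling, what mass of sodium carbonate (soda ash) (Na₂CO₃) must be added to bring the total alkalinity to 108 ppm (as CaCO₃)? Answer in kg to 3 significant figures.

(a) 9.70 ppm; (b) 31.2 kg

(a) Mass of solution: 9.76 L × 1000 mL/L × 1.07 g/mL = 10,440 g.
(a) Available chlorine delivered: 10,440 g × 0.105 = 1097 g as Cl₂.
(a) Concentration rise: 1097 g / 137,000 L = 8.004 mg/L = 8.00 ppm.
(a) Final FC: 1.7 + 8.00 = 9.70 ppm.

(b) Volume: 222,000 US gal × 3.785 L/gal = 840,270 L.
(b) After draining 50% and refilling: 124 × 0.50 + 22 × 0.50 = 73 ppm.
(b) Deficit to target: 108 − 73 = 35 mg/L.
(b) As CaCO₃: 35 mg/L × 840,270 L = 29,410 g; ÷ 50 g/eq ÷ 2 = 294.1 mol Na₂CO₃.
(b) Mass: 294.1 × 106 = 31,170 g.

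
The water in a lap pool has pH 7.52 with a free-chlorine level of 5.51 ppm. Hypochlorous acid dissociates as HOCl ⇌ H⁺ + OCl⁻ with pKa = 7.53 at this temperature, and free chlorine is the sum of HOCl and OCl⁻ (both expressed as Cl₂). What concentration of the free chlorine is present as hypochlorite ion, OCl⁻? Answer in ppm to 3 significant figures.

2.72 ppm

[OCl⁻]/[HOCl] = 10^(pH − pKa) = 10^(7.52 − 7.53) = 10^-0.01 = 0.9772.
Fraction as HOCl = 1 / (1 + 0.9772) = 0.5058.
OCl⁻ = (1 − 0.5058) × 5.51 ppm = 2.723 ppm.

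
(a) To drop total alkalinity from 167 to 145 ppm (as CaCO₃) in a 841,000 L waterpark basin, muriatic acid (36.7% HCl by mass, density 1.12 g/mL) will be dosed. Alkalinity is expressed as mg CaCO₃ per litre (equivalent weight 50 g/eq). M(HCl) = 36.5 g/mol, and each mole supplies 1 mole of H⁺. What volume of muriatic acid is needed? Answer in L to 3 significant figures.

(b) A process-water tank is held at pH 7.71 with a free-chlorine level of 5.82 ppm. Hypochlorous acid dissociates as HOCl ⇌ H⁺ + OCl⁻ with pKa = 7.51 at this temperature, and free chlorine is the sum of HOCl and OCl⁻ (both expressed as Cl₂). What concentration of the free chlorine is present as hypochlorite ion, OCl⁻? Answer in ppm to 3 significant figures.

(a) 32.9 L; (b) 3.57 ppm

(a) Alkalinity to neutralize: (167 − 145) = 22 mg/L as CaCO₃ × 841,000 L = 18,500 g as CaCO₃.
(a) Equivalents of H⁺ required: 18,500 ÷ 50 g/eq = 370 eq = 370 mol HCl.
(a) Mass of HCl: 370 × 36.5 = 13,510 g.
(a) Mass of 36.7% solution: 13,510 / 0.367 = 36,800 g.
(a) Volume: 36,800 g ÷ 1.12 g/mL = 32,860 mL.

(b) [OCl⁻]/[HOCl] = 10^(pH − pKa) = 10^(7.71 − 7.51) = 10^0.20 = 1.585.
(b) Fraction as HOCl = 1 / (1 + 1.585) = 0.3869.
(b) OCl⁻ = (1 − 0.3869) × 5.82 ppm = 3.568 ppm.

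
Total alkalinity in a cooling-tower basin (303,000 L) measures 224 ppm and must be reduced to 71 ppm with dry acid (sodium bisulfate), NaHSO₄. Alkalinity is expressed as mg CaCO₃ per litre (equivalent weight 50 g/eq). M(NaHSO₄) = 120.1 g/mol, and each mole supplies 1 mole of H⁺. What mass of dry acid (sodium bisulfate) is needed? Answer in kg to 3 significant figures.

111 kg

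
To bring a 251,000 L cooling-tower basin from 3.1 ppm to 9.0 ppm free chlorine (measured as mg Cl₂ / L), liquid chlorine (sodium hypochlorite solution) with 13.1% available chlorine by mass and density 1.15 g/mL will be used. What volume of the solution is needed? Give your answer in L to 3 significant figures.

9.83 L

Chlorine deficit: 9.0 − 3.1 = 5.9 ppm = 5.9 mg/L as Cl₂.
Cl₂ equivalent needed: 5.9 mg/L × 251,000 L = 1,481,000 mg = 1481 g.
Product at 13.1% available chlorine: 1481 / 0.131 = 11,300 g.
Volume at density 1.15 g/mL: 11,300 g ÷ 1.15 g/mL = 9830 mL.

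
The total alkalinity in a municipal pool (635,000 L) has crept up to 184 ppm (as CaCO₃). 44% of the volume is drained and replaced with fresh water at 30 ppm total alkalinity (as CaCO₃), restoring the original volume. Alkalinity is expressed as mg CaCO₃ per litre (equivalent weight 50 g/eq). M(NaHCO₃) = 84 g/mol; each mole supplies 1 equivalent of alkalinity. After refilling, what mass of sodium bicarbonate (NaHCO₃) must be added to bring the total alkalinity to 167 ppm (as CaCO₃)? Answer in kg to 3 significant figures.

54.2 kg

After draining 44% and refilling: 184 × 0.56 + 30 × 0.44 = 116.24 ppm.
Deficit to target: 167 − 116.24 = 50.76 mg/L.
As CaCO₃: 50.76 mg/L × 635,000 L = 32,230 g; ÷ 50 g/eq ÷ 1 = 644.7 mol NaHCO₃.
Mass: 644.7 × 84 = 54,150 g.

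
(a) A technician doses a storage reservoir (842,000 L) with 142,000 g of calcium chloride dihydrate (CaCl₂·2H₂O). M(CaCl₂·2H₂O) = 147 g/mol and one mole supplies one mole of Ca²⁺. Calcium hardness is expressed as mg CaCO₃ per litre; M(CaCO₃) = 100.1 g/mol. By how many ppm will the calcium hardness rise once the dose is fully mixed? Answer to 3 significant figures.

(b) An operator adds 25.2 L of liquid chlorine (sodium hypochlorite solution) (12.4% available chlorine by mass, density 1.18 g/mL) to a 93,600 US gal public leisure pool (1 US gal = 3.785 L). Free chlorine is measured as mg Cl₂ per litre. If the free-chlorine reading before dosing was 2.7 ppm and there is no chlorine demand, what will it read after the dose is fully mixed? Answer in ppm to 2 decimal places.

(a) 115 ppm; (b) 13.11 ppm

(a) Moles of Ca²⁺: 142,000 g ÷ 147 g/mol = 966 mol.
(a) As CaCO₃: 966 mol × 100.1 g/mol = 96,700 g.
(a) Rise: 96,700 g / 842,000 L × 1000 = 114.8 mg/L.

(b) Volume: 93,600 US gal × 3.785 L/gal = 354,276 L.
(b) Mass of solution: 25.2 L × 1000 mL/L × 1.18 g/mL = 29,740 g.
(b) Available chlorine delivered: 29,740 g × 0.124 = 3687 g as Cl₂.
(b) Concentration rise: 3687 g / 354,276 L = 10.41 mg/L = 10.41 ppm.
(b) Final FC: 2.7 + 10.41 = 13.11 ppm.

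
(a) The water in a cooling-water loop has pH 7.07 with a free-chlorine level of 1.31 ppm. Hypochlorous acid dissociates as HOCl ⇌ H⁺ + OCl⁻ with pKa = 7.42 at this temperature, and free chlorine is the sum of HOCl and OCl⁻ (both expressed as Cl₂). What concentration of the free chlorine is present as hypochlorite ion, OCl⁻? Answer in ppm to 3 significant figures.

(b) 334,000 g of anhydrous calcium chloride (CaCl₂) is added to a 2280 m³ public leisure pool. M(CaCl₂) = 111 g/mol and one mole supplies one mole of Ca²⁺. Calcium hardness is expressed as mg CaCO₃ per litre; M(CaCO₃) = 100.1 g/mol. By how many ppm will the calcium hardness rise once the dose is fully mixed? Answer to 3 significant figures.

(a) 0.404 ppm; (b) 132 ppm

(a) [OCl⁻]/[HOCl] = 10^(pH − pKa) = 10^(7.07 − 7.42) = 10^-0.35 = 0.4467.
(a) Fraction as HOCl = 1 / (1 + 0.4467) = 0.6912.
(a) OCl⁻ = (1 − 0.6912) × 1.31 ppm = 0.4045 ppm.

(b) Volume: 2280 m³ = 2,280,000 L.
(b) Moles of Ca²⁺: 334,000 g ÷ 111 g/mol = 3009 mol.
(b) As CaCO₃: 3009 mol × 100.1 g/mol = 301,200 g.
(b) Rise: 301,200 g / 2,280,000 L × 1000 = 132.1 mg/L.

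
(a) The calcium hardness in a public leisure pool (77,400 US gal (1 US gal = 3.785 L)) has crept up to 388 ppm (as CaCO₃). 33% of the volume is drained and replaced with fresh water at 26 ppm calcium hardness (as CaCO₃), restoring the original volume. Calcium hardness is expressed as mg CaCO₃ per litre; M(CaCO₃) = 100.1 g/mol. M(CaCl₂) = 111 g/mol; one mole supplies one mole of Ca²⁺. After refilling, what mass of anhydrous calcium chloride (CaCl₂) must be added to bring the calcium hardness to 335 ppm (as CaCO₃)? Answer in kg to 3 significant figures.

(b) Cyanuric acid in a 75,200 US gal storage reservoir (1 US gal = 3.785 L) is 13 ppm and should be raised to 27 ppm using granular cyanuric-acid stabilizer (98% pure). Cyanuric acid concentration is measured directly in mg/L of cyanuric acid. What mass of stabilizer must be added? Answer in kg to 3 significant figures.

(a) 21.6 kg; (b) 4.07 kg

(a) Volume: 77,400 US gal × 3.785 L/gal = 292,959 L.
(a) After draining 33% and refilling: 388 × 0.67 + 26 × 0.33 = 268.54 ppm.
(a) Deficit to target: 335 − 268.54 = 66.46 mg/L.
(a) As CaCO₃: 66.46 mg/L × 292,959 L = 19,470 g; ÷ 100.1 = 194.5 mol Ca²⁺.
(a) Mass: 194.5 × 111 = 21,590 g.

(b) Volume: 75,200 US gal × 3.785 L/gal = 284,632 L.
(b) CYA to add: (27 − 13) = 14 mg/L × 284,632 L = 3985 g cyanuric acid.
(b) At 98% purity: 3985 / 0.98 = 4066 g product.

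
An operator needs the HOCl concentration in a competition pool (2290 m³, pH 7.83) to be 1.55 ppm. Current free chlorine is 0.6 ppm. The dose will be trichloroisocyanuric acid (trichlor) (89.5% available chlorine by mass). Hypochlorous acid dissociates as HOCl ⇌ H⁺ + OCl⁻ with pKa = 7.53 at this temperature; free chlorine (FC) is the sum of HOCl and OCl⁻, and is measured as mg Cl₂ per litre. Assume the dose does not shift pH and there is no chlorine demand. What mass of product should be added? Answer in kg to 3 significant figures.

10.3 kg

Volume: 2290 m³ = 2,290,000 L.
[OCl⁻]/[HOCl] = 10^(pH − pKa) = 10^(7.83 − 7.53) = 1.995; fraction as HOCl = 1/(1 + 1.995) = 0.3339.
Free chlorine required for 1.55 ppm HOCl: 1.55 / 0.3339 = 4.643 ppm.
FC to add: 4.643 − 0.6 = 4.043 mg/L as Cl₂.
Cl₂ equivalent: 4.043 mg/L × 2,290,000 L = 9258 g.
Product at 89.5% available Cl: 9258 / 0.895 = 10,340 g.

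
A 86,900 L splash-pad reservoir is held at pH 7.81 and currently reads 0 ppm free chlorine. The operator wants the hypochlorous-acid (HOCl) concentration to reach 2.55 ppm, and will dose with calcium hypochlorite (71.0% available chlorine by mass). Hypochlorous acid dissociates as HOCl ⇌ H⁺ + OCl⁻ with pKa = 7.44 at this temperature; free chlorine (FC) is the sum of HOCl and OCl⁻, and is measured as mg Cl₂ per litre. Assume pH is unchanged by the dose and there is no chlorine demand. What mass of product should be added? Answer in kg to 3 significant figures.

1.04 kg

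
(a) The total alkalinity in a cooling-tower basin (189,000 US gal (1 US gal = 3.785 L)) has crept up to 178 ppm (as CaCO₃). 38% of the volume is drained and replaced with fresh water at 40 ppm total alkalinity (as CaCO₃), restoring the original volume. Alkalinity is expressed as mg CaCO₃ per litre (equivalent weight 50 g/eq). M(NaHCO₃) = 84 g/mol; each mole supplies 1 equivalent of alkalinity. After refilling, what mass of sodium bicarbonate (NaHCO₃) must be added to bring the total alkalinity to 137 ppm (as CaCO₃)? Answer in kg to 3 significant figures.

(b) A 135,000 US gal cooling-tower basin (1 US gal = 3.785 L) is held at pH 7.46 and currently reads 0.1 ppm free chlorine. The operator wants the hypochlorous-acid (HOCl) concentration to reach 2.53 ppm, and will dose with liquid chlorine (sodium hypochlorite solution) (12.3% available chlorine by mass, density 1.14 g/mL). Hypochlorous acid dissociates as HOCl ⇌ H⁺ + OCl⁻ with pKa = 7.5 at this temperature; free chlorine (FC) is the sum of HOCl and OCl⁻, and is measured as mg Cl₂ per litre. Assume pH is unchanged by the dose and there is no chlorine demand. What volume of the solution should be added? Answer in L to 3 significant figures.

(a) Volume: 189,000 US gal × 3.785 L/gal = 715,365 L.
(a) After draining 38% and refilling: 178 × 0.62 + 40 × 0.38 = 125.56 ppm.
(a) Deficit to target: 137 − 125.56 = 11.44 mg/L.
(a) As CaCO₃: 11.44 mg/L × 715,365 L = 8184 g; ÷ 50 g/eq ÷ 1 = 163.7 mol NaHCO₃.
(a) Mass: 163.7 × 84 = 13,750 g.

(b) Volume: 135,000 US gal × 3.785 L/gal = 510,975 L.
(b) [OCl⁻]/[HOCl] = 10^(pH − pKa) = 10^(7.46 − 7.5) = 0.912; fraction as HOCl = 1/(1 + 0.912) = 0.523.
(b) Free chlorine required for 2.53 ppm HOCl: 2.53 / 0.523 = 4.837 ppm.
(b) FC to add: 4.837 − 0.1 = 4.737 mg/L as Cl₂.
(b) Cl₂ equivalent: 4.737 mg/L × 510,975 L = 2421 g.
(b) Product at 12.3% available Cl: 2421 / 0.123 = 19,680 g.
(b) Volume: 19,680 g ÷ 1.14 g/mL = 17,260 mL.

(a) 13.7 kg; (b) 17.3 L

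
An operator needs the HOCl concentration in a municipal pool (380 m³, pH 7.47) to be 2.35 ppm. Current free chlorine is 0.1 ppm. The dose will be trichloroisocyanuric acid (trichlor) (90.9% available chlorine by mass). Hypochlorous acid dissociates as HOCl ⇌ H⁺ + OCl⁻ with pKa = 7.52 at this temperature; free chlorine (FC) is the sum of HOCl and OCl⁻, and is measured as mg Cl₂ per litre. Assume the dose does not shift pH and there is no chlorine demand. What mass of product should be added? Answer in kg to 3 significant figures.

1.82 kg

Volume: 380 m³ = 380,000 L.
[OCl⁻]/[HOCl] = 10^(pH − pKa) = 10^(7.47 − 7.52) = 0.8913; fraction as HOCl = 1/(1 + 0.8913) = 0.5288.
Free chlorine required for 2.35 ppm HOCl: 2.35 / 0.5288 = 4.444 ppm.
FC to add: 4.444 − 0.1 = 4.344 mg/L as Cl₂.
Cl₂ equivalent: 4.344 mg/L × 380,000 L = 1651 g.
Product at 90.9% available Cl: 1651 / 0.909 = 1816 g.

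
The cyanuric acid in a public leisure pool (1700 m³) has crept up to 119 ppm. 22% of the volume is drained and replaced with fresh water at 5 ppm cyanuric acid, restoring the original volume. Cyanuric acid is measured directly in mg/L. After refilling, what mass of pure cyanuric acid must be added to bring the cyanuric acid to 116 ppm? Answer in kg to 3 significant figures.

37.5 kg

Volume: 1700 m³ = 1,700,000 L.
After draining 22% and refilling: 119 × 0.78 + 5 × 0.22 = 93.92 ppm.
Deficit to target: 116 − 93.92 = 22.08 mg/L.
Mass: 22.08 mg/L × 1,700,000 L = 37,540 g cyanuric acid.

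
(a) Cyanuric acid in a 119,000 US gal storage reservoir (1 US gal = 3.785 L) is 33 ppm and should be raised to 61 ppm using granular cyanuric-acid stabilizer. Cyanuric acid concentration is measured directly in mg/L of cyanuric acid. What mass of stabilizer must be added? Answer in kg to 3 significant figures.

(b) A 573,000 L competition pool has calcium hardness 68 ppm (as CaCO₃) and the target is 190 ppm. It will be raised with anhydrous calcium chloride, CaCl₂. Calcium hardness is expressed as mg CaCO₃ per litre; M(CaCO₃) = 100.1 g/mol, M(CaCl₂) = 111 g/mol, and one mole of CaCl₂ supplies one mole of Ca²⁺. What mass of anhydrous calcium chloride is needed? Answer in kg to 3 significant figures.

(a) 12.6 kg; (b) 77.5 kg

(a) Volume: 119,000 US gal × 3.785 L/gal = 450,415 L.
(a) CYA to add: (61 − 33) = 28 mg/L × 450,415 L = 12,610 g cyanuric acid.

(b) Hardness to add: (190 − 68) = 122 mg/L as CaCO₃ × 573,000 L = 69,910 g as CaCO₃.
(b) Moles of Ca²⁺ (1 mol Ca²⁺ ≡ 1 mol CaCO₃): 69,910 / 100.1 g/mol = 698.4 mol.
(b) Mass of CaCl₂: 698.4 × 111 = 77,520 g.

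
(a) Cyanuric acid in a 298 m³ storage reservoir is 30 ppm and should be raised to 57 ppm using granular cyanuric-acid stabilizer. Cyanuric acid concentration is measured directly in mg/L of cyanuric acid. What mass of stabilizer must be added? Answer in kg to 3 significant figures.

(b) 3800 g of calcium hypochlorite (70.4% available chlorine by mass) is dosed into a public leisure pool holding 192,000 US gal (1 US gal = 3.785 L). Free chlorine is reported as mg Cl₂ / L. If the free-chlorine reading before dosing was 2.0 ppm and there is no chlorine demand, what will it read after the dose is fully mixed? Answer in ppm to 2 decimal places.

(a) 8.05 kg; (b) 5.68 ppm

(a) Volume: 298 m³ = 298,000 L.
(a) CYA to add: (57 − 30) = 27 mg/L × 298,000 L = 8046 g cyanuric acid.

(b) Volume: 192,000 US gal × 3.785 L/gal = 726,720 L.
(b) Available chlorine delivered: 3800 g × 0.704 = 2675 g as Cl₂.
(b) Concentration rise: 2675 g / 726,720 L = 3.681 mg/L = 3.68 ppm.
(b) Final FC: 2.0 + 3.68 = 5.68 ppm.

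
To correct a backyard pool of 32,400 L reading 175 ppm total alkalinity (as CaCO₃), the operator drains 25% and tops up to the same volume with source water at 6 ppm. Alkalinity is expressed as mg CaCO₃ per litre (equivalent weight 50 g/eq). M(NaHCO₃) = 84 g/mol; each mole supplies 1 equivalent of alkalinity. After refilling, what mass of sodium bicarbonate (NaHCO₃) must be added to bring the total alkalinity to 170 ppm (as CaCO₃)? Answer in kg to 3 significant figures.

2.03 kg

After draining 25% and refilling: 175 × 0.75 + 6 × 0.25 = 132.75 ppm.
Deficit to target: 170 − 132.75 = 37.25 mg/L.
As CaCO₃: 37.25 mg/L × 32,400 L = 1207 g; ÷ 50 g/eq ÷ 1 = 24.14 mol NaHCO₃.
Mass: 24.14 × 84 = 2028 g.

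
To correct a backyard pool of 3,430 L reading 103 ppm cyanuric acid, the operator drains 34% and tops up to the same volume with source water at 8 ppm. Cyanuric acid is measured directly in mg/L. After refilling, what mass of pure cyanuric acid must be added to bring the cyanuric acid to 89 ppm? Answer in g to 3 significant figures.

After draining 34% and refilling: 103 × 0.66 + 8 × 0.34 = 70.7 ppm.
Deficit to target: 89 − 70.7 = 18.3 mg/L.
Mass: 18.3 mg/L × 3,430 L = 62.77 g cyanuric acid.

62.8 g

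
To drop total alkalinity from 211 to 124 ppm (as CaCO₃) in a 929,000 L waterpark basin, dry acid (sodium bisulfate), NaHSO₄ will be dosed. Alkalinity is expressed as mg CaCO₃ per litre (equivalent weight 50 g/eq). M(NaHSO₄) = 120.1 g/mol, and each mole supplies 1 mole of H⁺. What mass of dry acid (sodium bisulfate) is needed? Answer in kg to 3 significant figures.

194 kg

Alkalinity to neutralize: (211 − 124) = 87 mg/L as CaCO₃ × 929,000 L = 80,820 g as CaCO₃.
Equivalents of H⁺ required: 80,820 ÷ 50 g/eq = 1616 eq = 1616 mol NaHSO₄.
Mass of NaHSO₄: 1616 × 120.1 = 194,100 g.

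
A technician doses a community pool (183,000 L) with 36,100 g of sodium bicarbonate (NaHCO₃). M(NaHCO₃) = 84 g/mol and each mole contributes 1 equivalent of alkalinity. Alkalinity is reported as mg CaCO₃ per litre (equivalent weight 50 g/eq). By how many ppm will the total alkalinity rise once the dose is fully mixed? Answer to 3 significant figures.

Moles of NaHCO₃: 36,100 g ÷ 84 g/mol = 429.8 mol → 429.8 eq of alkalinity.
As CaCO₃: 429.8 eq × 50 g/eq = 21,490 g.
Rise: 21,490 g / 183,000 L × 1000 = 117.4 mg/L.

117 ppm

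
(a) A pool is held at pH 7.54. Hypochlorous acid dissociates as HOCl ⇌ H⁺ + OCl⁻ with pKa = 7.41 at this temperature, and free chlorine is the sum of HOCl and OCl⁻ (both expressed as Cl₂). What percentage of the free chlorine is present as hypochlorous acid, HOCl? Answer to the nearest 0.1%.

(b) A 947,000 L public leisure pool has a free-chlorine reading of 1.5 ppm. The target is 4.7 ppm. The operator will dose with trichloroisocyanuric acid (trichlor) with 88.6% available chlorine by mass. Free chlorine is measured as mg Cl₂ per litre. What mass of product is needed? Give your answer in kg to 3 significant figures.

(a) [OCl⁻]/[HOCl] = 10^(pH − pKa) = 10^(7.54 − 7.41) = 10^0.13 = 1.349.
(a) Fraction as HOCl = 1 / (1 + 1.349) = 0.4257.

(b) Chlorine deficit: 4.7 − 1.5 = 3.2 ppm = 3.2 mg/L as Cl₂.
(b) Cl₂ equivalent needed: 3.2 mg/L × 947,000 L = 3,030,000 mg = 3030 g.
(b) Product at 88.6% available chlorine: 3030 / 0.886 = 3420 g.

(a) 42.6%; (b) 3.42 kg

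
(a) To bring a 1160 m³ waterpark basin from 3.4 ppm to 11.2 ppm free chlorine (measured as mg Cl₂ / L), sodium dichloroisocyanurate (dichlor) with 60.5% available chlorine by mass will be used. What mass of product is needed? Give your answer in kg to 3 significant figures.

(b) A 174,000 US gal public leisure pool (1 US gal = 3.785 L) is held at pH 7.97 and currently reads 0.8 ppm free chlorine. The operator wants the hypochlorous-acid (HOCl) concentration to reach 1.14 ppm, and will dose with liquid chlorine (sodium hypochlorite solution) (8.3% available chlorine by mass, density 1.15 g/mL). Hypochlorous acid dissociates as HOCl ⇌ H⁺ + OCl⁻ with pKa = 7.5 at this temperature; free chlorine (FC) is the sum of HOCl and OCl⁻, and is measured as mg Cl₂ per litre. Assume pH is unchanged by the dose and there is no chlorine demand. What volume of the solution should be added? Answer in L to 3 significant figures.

(a) 15.0 kg; (b) 25.6 L

(a) Volume: 1160 m³ = 1,160,000 L.
(a) Chlorine deficit: 11.2 − 3.4 = 7.8 ppm = 7.8 mg/L as Cl₂.
(a) Cl₂ equivalent needed: 7.8 mg/L × 1,160,000 L = 9,048,000 mg = 9048 g.
(a) Product at 60.5% available chlorine: 9048 / 0.605 = 14,960 g.

(b) Volume: 174,000 US gal × 3.785 L/gal = 658,590 L.
(b) [OCl⁻]/[HOCl] = 10^(pH − pKa) = 10^(7.97 − 7.5) = 2.951; fraction as HOCl = 1/(1 + 2.951) = 0.2531.
(b) Free chlorine required for 1.14 ppm HOCl: 1.14 / 0.2531 = 4.504 ppm.
(b) FC to add: 4.504 − 0.8 = 3.704 mg/L as Cl₂.
(b) Cl₂ equivalent: 3.704 mg/L × 658,590 L = 2440 g.
(b) Product at 8.3% available Cl: 2440 / 0.083 = 29,390 g.
(b) Volume: 29,390 g ÷ 1.15 g/mL = 25,560 mL.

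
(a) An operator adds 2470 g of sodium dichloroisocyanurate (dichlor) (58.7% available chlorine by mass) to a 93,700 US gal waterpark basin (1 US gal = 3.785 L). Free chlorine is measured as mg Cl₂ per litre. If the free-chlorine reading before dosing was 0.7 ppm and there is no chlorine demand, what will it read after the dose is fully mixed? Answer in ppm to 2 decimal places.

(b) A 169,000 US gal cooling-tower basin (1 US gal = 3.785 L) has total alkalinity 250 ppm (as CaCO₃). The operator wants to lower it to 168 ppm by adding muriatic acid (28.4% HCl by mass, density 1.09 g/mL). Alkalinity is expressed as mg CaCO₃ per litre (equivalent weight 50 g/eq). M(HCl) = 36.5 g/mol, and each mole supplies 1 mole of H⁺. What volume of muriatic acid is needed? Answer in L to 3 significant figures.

(a) Volume: 93,700 US gal × 3.785 L/gal = 354,654 L.
(a) Available chlorine delivered: 2470 g × 0.587 = 1450 g as Cl₂.
(a) Concentration rise: 1450 g / 354,654 L = 4.088 mg/L = 4.09 ppm.
(a) Final FC: 0.7 + 4.09 = 4.79 ppm.

(b) Volume: 169,000 US gal × 3.785 L/gal = 639,665 L.
(b) Alkalinity to neutralize: (250 − 168) = 82 mg/L as CaCO₃ × 639,665 L = 52,450 g as CaCO₃.
(b) Equivalents of H⁺ required: 52,450 ÷ 50 g/eq = 1049 eq = 1049 mol HCl.
(b) Mass of HCl: 1049 × 36.5 = 38,290 g.
(b) Mass of 28.4% solution: 38,290 / 0.284 = 134,800 g.
(b) Volume: 134,800 g ÷ 1.09 g/mL = 123,700 mL.

(a) 4.79 ppm; (b) 124 L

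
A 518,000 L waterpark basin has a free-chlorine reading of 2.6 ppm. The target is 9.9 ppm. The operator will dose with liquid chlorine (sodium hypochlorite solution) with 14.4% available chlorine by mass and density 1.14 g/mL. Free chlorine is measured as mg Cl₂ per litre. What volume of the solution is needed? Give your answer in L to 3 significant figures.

23.0 L

Chlorine deficit: 9.9 − 2.6 = 7.3 ppm = 7.3 mg/L as Cl₂.
Cl₂ equivalent needed: 7.3 mg/L × 518,000 L = 3,781,000 mg = 3781 g.
Product at 14.4% available chlorine: 3781 / 0.144 = 26,260 g.
Volume at density 1.14 g/mL: 26,260 g ÷ 1.14 g/mL = 23,030 mL.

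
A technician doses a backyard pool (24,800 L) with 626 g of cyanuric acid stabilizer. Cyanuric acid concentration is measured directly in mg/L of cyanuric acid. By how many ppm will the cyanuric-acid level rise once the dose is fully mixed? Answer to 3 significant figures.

25.2 ppm

Rise: 626 g / 24,800 L × 1000 = 25.24 mg/L.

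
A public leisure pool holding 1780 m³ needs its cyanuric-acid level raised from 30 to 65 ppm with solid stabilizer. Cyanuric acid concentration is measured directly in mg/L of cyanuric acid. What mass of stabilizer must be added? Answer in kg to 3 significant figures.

62.3 kg

Volume: 1780 m³ = 1,780,000 L.
CYA to add: (65 − 30) = 35 mg/L × 1,780,000 L = 62,300 g cyanuric acid.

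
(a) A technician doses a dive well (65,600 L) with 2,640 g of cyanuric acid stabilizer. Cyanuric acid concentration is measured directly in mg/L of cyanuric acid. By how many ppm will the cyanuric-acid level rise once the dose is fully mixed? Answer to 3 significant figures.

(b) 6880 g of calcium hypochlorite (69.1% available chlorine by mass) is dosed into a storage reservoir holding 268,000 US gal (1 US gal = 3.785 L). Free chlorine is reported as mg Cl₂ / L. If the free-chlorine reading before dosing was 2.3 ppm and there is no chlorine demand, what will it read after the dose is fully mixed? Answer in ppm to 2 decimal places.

(a) Rise: 2,640 g / 65,600 L × 1000 = 40.24 mg/L.

(b) Volume: 268,000 US gal × 3.785 L/gal = 1,014,380 L.
(b) Available chlorine delivered: 6880 g × 0.691 = 4754 g as Cl₂.
(b) Concentration rise: 4754 g / 1,014,380 L = 4.687 mg/L = 4.69 ppm.
(b) Final FC: 2.3 + 4.69 = 6.99 ppm.

(a) 40.2 ppm; (b) 6.99 ppm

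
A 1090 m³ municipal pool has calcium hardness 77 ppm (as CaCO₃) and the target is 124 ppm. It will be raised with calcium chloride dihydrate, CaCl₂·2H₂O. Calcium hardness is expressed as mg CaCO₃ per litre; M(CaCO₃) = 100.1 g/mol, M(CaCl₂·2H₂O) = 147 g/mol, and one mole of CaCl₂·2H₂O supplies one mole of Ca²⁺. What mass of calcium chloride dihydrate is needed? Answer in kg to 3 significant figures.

Volume: 1090 m³ = 1,090,000 L.
Hardness to add: (124 − 77) = 47 mg/L as CaCO₃ × 1,090,000 L = 51,230 g as CaCO₃.
Moles of Ca²⁺ (1 mol Ca²⁺ ≡ 1 mol CaCO₃): 51,230 / 100.1 g/mol = 511.8 mol.
Mass of CaCl₂·2H₂O: 511.8 × 147 = 75,230 g.

75.2 kg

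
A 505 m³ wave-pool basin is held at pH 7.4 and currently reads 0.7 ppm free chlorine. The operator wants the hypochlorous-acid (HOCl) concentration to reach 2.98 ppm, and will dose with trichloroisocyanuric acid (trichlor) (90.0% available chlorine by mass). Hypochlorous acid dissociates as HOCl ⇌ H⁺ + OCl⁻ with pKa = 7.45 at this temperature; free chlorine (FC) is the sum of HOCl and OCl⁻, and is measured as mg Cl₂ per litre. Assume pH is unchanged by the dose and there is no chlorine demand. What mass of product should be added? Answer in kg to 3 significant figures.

2.77 kg

Volume: 505 m³ = 505,000 L.
[OCl⁻]/[HOCl] = 10^(pH − pKa) = 10^(7.4 − 7.45) = 0.8913; fraction as HOCl = 1/(1 + 0.8913) = 0.5288.
Free chlorine required for 2.98 ppm HOCl: 2.98 / 0.5288 = 5.636 ppm.
FC to add: 5.636 − 0.7 = 4.936 mg/L as Cl₂.
Cl₂ equivalent: 4.936 mg/L × 505,000 L = 2493 g.
Product at 90.0% available Cl: 2493 / 0.9 = 2770 g.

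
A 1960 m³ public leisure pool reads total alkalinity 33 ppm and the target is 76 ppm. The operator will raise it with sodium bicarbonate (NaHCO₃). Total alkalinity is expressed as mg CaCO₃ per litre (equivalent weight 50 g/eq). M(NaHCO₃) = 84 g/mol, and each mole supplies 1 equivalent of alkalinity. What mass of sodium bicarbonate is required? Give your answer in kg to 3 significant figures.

142 kg

Volume: 1960 m³ = 1,960,000 L.
Alkalinity to add: (76 − 33) = 43 mg/L as CaCO₃ × 1,960,000 L = 84,280 g as CaCO₃.
Equivalents: 84,280 g ÷ 50 g/eq = 1686 eq.
NaHCO₃ supplies 1 eq per mole → 1686 mol.
Mass: 1686 mol × 84 g/mol = 141,600 g.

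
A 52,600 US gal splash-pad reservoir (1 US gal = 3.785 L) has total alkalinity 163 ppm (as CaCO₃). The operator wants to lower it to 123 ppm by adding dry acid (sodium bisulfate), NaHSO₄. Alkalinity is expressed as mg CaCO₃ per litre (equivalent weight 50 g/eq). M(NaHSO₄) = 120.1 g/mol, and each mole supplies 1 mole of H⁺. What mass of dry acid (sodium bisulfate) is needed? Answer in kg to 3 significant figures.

19.1 kg

Volume: 52,600 US gal × 3.785 L/gal = 199,091 L.
Alkalinity to neutralize: (163 − 123) = 40 mg/L as CaCO₃ × 199,091 L = 7964 g as CaCO₃.
Equivalents of H⁺ required: 7964 ÷ 50 g/eq = 159.3 eq = 159.3 mol NaHSO₄.
Mass of NaHSO₄: 159.3 × 120.1 = 19,130 g.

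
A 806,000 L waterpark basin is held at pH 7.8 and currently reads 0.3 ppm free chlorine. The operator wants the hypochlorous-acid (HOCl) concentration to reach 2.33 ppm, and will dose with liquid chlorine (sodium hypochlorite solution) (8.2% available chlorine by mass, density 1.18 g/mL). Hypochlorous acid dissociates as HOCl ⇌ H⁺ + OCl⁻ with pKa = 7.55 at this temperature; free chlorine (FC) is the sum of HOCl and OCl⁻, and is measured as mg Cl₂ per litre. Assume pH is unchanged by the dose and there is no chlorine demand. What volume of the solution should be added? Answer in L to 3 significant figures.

51.4 L

[OCl⁻]/[HOCl] = 10^(pH − pKa) = 10^(7.8 − 7.55) = 1.778; fraction as HOCl = 1/(1 + 1.778) = 0.3599.
Free chlorine required for 2.33 ppm HOCl: 2.33 / 0.3599 = 6.473 ppm.
FC to add: 6.473 − 0.3 = 6.173 mg/L as Cl₂.
Cl₂ equivalent: 6.173 mg/L × 806,000 L = 4976 g.
Product at 8.2% available Cl: 4976 / 0.082 = 60,680 g.
Volume: 60,680 g ÷ 1.18 g/mL = 51,420 mL.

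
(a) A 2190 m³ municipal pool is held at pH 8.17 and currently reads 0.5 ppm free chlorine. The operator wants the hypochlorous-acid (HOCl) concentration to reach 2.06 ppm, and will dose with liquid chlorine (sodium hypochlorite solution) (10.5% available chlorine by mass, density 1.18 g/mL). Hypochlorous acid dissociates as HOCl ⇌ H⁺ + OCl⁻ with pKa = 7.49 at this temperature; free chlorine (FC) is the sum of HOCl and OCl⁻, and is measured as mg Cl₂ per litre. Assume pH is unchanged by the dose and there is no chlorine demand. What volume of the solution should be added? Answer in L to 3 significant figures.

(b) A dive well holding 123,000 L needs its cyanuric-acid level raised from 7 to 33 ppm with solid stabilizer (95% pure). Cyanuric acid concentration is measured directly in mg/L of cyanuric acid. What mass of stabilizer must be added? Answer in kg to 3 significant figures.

(a) Volume: 2190 m³ = 2,190,000 L.
(a) [OCl⁻]/[HOCl] = 10^(pH − pKa) = 10^(8.17 − 7.49) = 4.786; fraction as HOCl = 1/(1 + 4.786) = 0.1728.
(a) Free chlorine required for 2.06 ppm HOCl: 2.06 / 0.1728 = 11.92 ppm.
(a) FC to add: 11.92 − 0.5 = 11.42 mg/L as Cl₂.
(a) Cl₂ equivalent: 11.42 mg/L × 2,190,000 L = 25,010 g.
(a) Product at 10.5% available Cl: 25,010 / 0.105 = 238,200 g.
(a) Volume: 238,200 g ÷ 1.18 g/mL = 201,900 mL.

(b) CYA to add: (33 − 7) = 26 mg/L × 123,000 L = 3198 g cyanuric acid.
(b) At 95% purity: 3198 / 0.95 = 3366 g product.

(a) 202 L; (b) 3.37 kg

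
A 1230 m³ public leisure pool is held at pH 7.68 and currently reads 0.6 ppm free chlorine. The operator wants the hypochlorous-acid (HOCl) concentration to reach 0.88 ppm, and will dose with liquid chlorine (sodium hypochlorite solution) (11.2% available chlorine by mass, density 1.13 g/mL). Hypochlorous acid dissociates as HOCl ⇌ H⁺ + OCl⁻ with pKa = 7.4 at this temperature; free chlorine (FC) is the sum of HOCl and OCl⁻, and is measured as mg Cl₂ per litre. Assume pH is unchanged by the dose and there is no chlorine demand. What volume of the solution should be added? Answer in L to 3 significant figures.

Volume: 1230 m³ = 1,230,000 L.
[OCl⁻]/[HOCl] = 10^(pH − pKa) = 10^(7.68 − 7.4) = 1.905; fraction as HOCl = 1/(1 + 1.905) = 0.3442.
Free chlorine required for 0.88 ppm HOCl: 0.88 / 0.3442 = 2.557 ppm.
FC to add: 2.557 − 0.6 = 1.957 mg/L as Cl₂.
Cl₂ equivalent: 1.957 mg/L × 1,230,000 L = 2407 g.
Product at 11.2% available Cl: 2407 / 0.112 = 21,490 g.
Volume: 21,490 g ÷ 1.13 g/mL = 19,020 mL.

19.0 L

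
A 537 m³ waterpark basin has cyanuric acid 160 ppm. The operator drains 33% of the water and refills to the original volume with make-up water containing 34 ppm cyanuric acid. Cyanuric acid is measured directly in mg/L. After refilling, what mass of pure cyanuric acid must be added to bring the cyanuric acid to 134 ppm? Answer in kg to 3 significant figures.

8.37 kg

Volume: 537 m³ = 537,000 L.
After draining 33% and refilling: 160 × 0.67 + 34 × 0.33 = 118.42 ppm.
Deficit to target: 134 − 118.42 = 15.58 mg/L.
Mass: 15.58 mg/L × 537,000 L = 8366 g cyanuric acid.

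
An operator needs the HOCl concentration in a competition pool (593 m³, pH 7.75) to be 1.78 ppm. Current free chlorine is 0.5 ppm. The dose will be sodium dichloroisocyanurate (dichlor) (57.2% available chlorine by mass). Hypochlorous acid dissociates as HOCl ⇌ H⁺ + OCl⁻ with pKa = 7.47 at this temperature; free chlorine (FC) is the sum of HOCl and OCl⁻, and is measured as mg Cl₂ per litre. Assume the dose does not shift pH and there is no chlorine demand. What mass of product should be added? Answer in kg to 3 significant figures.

Volume: 593 m³ = 593,000 L.
[OCl⁻]/[HOCl] = 10^(pH − pKa) = 10^(7.75 − 7.47) = 1.905; fraction as HOCl = 1/(1 + 1.905) = 0.3442.
Free chlorine required for 1.78 ppm HOCl: 1.78 / 0.3442 = 5.172 ppm.
FC to add: 5.172 − 0.5 = 4.672 mg/L as Cl₂.
Cl₂ equivalent: 4.672 mg/L × 593,000 L = 2770 g.
Product at 57.2% available Cl: 2770 / 0.572 = 4843 g.

4.84 kg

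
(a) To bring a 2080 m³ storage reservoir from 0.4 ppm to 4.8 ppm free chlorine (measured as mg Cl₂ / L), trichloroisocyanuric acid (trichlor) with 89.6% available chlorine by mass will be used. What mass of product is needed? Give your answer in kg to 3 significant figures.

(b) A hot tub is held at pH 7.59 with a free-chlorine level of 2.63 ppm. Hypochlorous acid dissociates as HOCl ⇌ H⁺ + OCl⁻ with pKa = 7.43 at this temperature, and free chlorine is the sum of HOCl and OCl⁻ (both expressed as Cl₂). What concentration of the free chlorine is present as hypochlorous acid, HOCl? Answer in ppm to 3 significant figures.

(a) Volume: 2080 m³ = 2,080,000 L.
(a) Chlorine deficit: 4.8 − 0.4 = 4.4 ppm = 4.4 mg/L as Cl₂.
(a) Cl₂ equivalent needed: 4.4 mg/L × 2,080,000 L = 9,152,000 mg = 9152 g.
(a) Product at 89.6% available chlorine: 9152 / 0.896 = 10,210 g.

(b) [OCl⁻]/[HOCl] = 10^(pH − pKa) = 10^(7.59 − 7.43) = 10^0.16 = 1.445.
(b) Fraction as HOCl = 1 / (1 + 1.445) = 0.4089.
(b) HOCl = 0.4089 × 2.63 ppm = 1.075 ppm.

(a) 10.2 kg; (b) 1.08 ppm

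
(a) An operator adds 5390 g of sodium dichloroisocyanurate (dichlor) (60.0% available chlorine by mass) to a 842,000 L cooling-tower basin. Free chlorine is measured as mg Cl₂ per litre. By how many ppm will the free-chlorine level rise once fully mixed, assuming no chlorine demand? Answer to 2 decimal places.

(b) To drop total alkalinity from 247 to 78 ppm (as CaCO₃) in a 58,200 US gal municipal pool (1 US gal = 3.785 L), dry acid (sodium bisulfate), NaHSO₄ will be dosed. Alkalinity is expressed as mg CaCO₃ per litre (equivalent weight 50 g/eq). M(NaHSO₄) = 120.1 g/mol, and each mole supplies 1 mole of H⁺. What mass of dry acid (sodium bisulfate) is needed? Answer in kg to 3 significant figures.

(a) Available chlorine delivered: 5390 g × 0.6 = 3234 g as Cl₂.
(a) Concentration rise: 3234 g / 842,000 L = 3.841 mg/L = 3.84 ppm.

(b) Volume: 58,200 US gal × 3.785 L/gal = 220,287 L.
(b) Alkalinity to neutralize: (247 − 78) = 169 mg/L as CaCO₃ × 220,287 L = 37,230 g as CaCO₃.
(b) Equivalents of H⁺ required: 37,230 ÷ 50 g/eq = 744.6 eq = 744.6 mol NaHSO₄.
(b) Mass of NaHSO₄: 744.6 × 120.1 = 89,420 g.

(a) 3.84 ppm; (b) 89.4 kg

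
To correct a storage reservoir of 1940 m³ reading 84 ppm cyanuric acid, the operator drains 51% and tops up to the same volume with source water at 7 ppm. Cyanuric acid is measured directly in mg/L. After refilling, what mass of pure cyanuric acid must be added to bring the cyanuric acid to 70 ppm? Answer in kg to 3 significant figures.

Volume: 1940 m³ = 1,940,000 L.
After draining 51% and refilling: 84 × 0.49 + 7 × 0.51 = 44.73 ppm.
Deficit to target: 70 − 44.73 = 25.27 mg/L.
Mass: 25.27 mg/L × 1,940,000 L = 49,020 g cyanuric acid.

49.0 kg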